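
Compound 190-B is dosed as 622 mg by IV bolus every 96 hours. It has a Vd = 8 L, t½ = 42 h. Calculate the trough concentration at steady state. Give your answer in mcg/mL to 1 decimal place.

20.1 mcg/mL

τ/t½ = 96/42 ≈ 2.2857, so fraction remaining f = (1/2)^(96/42) ≈ 0.2051.
Each bolus raises the concentration by D/Vd = 622/8 ≈ 77.750 mcg/mL.
Steady-state trough Cmin,ss = C₀·f/(1−f) ≈ 77.750 × 0.2051/0.7949 ≈ 20.061 mcg/mL.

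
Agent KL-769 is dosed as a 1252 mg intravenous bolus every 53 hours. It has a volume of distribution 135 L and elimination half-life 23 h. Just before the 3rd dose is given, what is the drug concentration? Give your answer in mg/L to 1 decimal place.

2.3 mg/L

f = (1/2)^(τ/t½) = (1/2)^(53/23) ≈ 0.2025.
C₀ = D/Vd = 1252/135 ≈ 9.274 mg/L.
Before the 3rd dose, 2 doses have been given. Superposition: Cmin = C₀·(f + f²).
≈ 9.274 × (0.2025 + 0.0410) ≈ 9.274 × 0.2435 ≈ 2.258 mg/L.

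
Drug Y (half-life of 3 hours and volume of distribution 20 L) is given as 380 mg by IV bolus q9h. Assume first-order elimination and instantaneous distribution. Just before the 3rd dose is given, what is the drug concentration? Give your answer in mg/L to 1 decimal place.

2.7 mg/L

f = (1/2)^(τ/t½) = (1/2)^(9/3) ≈ 0.1250.
C₀ = D/Vd = 380/20 ≈ 19.000 mg/L.
Before the 3rd dose, 2 doses have been given. Superposition: Cmin = C₀·(f + f²).
≈ 19.000 × (0.1250 + 0.0156) ≈ 19.000 × 0.1406 ≈ 2.671 mg/L.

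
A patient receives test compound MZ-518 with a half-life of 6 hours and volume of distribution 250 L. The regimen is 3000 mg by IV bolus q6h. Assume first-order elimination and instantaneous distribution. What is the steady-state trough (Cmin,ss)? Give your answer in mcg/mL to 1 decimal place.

12.0 mcg/mL

The dosing interval is 1 half-life, so f = 2^(−1) = 0.5.
At steady state, R = 1/(1 − 0.5) = 2/1.
Single-dose peak C₀ = D/Vd = 3000/250 = 12 mcg/mL.
Steady-state peak Cmax,ss = C₀·R = 12 × 2/1 ≈ 24.000 mcg/mL.
Steady-state trough Cmin,ss = Cmax,ss·f ≈ 24.000 × 0.5 ≈ 12.000 mcg/mL.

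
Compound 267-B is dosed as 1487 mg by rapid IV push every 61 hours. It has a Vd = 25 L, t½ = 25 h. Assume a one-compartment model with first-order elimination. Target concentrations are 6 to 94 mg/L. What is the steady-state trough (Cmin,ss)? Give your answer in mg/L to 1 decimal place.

Over one 61-h interval, 61/25 ≈ 2.44 half-lives elapse, leaving f ≈ 0.1843 of each dose.
Single-dose peak C₀ = D/Vd = 1487/25 ≈ 59.480 mg/L.
Steady-state trough Cmin,ss = C₀·f/(1−f) ≈ 59.480 × 0.1843/0.8157 ≈ 13.439 mg/L.
Trough 13.4 mg/L vs MEC 6 mg/L: adequate.

13.4 mg/L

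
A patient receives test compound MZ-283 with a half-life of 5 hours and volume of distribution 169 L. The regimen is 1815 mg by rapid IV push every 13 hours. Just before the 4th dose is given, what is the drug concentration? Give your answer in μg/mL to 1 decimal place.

f = (1/2)^(τ/t½) = (1/2)^(13/5) ≈ 0.1649.
C₀ = D/Vd = 1815/169 ≈ 10.740 μg/mL.
Before the 4th dose, 3 doses have been given. Superposition: Cmin = C₀·(f + f² + … + f^3).
≈ 10.740 × (0.1649 + 0.0272 + 0.0045) ≈ 10.740 × 0.1966 ≈ 2.111 μg/mL.

2.1 μg/mL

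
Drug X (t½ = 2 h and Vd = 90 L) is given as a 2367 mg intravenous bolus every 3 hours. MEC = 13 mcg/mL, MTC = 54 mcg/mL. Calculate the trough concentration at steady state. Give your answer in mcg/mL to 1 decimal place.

Over one 3-h interval, 3/2 ≈ 1.5 half-lives elapse, leaving f ≈ 0.3536 of each dose.
Single-dose peak C₀ = D/Vd = 2367/90 ≈ 26.300 mcg/mL.
Steady-state trough Cmin,ss = C₀·f/(1−f) ≈ 26.300 × 0.3536/0.6464 ≈ 14.387 mcg/mL.
Trough 14.4 mcg/mL vs MEC 13 mcg/mL: adequate.

14.4 mcg/mL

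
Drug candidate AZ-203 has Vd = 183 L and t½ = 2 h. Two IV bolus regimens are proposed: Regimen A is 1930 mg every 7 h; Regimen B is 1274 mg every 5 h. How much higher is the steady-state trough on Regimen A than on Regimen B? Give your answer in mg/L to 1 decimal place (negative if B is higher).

-0.5 mg/L

Regimen A: f = (1/2)^(7/2) ≈ 0.0884; Cmin,ss = (1930/183)·f/(1−f) ≈ 1.023 mg/L.
Regimen B: f = (1/2)^(5/2) ≈ 0.1768; Cmin,ss = (1274/183)·f/(1−f) ≈ 1.495 mg/L.
Difference ≈ 1.023 − 1.495 ≈ -0.472 mg/L.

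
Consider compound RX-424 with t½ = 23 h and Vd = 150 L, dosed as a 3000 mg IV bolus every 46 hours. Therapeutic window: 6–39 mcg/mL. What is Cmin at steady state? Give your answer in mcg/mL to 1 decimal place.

The dosing interval is 2 half-lives, so f = 2^(−2) = 0.25.
At steady state, R = 1/(1 − 0.25) = 4/3.
Single-dose peak C₀ = D/Vd = 3000/150 = 20 mcg/mL.
Steady-state peak Cmax,ss = C₀·R = 20 × 4/3 ≈ 26.667 mcg/mL.
Steady-state trough Cmin,ss = Cmax,ss·f ≈ 26.667 × 0.25 ≈ 6.667 mcg/mL.
Trough 6.7 mcg/mL vs MEC 6 mcg/mL: adequate.

6.7 mcg/mL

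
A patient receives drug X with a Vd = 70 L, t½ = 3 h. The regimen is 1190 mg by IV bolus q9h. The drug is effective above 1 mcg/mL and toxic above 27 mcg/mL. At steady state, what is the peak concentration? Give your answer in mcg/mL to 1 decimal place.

The dosing interval is 3 half-lives, so f = 2^(−3) = 0.125.
At steady state, R = 1/(1 − 0.125) = 8/7.
Single-dose peak C₀ = D/Vd = 1190/70 = 17 mcg/mL.
Steady-state peak Cmax,ss = C₀·R = 17 × 8/7 ≈ 19.429 mcg/mL.
Peak 19.4 mcg/mL vs MTC 27 mcg/mL: below toxic threshold.

19.4 mcg/mL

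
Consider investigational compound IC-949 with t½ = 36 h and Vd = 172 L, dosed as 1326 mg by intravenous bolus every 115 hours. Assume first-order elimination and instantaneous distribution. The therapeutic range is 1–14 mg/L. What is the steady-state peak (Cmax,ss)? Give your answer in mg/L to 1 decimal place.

Over one 115-h interval, 115/36 ≈ 3.1944 half-lives elapse, leaving f ≈ 0.1092 of each dose.
At steady state, accumulation factor R = 1/(1 − e^(−kτ)) ≈ 1.1226.
Single-dose peak C₀ = D/Vd = 1326/172 ≈ 7.709 mg/L.
Steady-state peak Cmax,ss = C₀·R ≈ 7.709 × 1.1226 ≈ 8.654 mg/L.
Peak 8.7 mg/L vs MTC 14 mg/L: below toxic threshold.

8.7 mg/L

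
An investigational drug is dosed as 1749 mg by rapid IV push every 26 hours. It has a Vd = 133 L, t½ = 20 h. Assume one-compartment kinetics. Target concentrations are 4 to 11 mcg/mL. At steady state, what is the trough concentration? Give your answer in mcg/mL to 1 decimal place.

τ/t½ = 26/20 ≈ 1.3, so fraction remaining f = (1/2)^(26/20) ≈ 0.4061.
Accumulation ratio R = 1/(1 − f) ≈ 1/0.5939 ≈ 1.6838.
Each bolus raises the concentration by D/Vd = 1749/133 ≈ 13.150 mcg/mL.
Cmax,ss = C₀/(1 − f) ≈ 13.150/0.5939 ≈ 22.142 mcg/mL.
One interval later, Cmin,ss = Cmax,ss·e^(−kτ) ≈ 22.142 × 0.4061 ≈ 8.992 mcg/mL.
Trough 9.0 mcg/mL vs MEC 4 mcg/mL: adequate.

9.0 mcg/mL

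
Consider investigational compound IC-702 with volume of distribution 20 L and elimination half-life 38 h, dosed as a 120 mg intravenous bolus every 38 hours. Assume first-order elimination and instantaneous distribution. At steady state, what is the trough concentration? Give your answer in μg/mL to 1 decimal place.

6.0 μg/mL

τ = 38 h = 1 half-life, so f = (1/2)^1 = 0.5.
Accumulation ratio R = 1/(1 − f) = 1/0.5 = 2/1.
Single-dose peak C₀ = D/Vd = 120/20 = 6 μg/mL.
Steady-state peak Cmax,ss = C₀·R = 6 × 2/1 ≈ 12.000 μg/mL.
Steady-state trough Cmin,ss = Cmax,ss·f ≈ 12.000 × 0.5 ≈ 6.000 μg/mL.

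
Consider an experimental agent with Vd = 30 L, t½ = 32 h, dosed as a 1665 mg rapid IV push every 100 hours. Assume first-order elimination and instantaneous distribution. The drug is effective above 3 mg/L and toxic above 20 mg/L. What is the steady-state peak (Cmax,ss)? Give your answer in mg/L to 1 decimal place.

τ/t½ = 100/32 ≈ 3.125, so fraction remaining f = (1/2)^(100/32) ≈ 0.1146.
At steady state, accumulation factor R = 1/(1 − e^(−kτ)) ≈ 1.1294.
Each bolus raises the concentration by D/Vd = 1665/30 ≈ 55.500 mg/L.
Steady-state peak Cmax,ss = C₀·R ≈ 55.500 × 1.1294 ≈ 62.682 mg/L.
Peak 62.7 mg/L vs MTC 20 mg/L: exceeds toxic threshold.

62.7 mg/L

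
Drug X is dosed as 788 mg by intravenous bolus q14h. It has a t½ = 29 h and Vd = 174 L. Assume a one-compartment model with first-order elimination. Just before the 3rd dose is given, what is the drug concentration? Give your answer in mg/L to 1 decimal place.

f = (1/2)^(τ/t½) = (1/2)^(14/29) ≈ 0.7156.
C₀ = D/Vd = 788/174 ≈ 4.529 mg/L.
Before the 3rd dose, 2 doses have been given. Superposition: Cmin = C₀·(f + f²).
≈ 4.529 × (0.7156 + 0.5121) ≈ 4.529 × 1.2277 ≈ 5.560 mg/L.

5.6 mg/L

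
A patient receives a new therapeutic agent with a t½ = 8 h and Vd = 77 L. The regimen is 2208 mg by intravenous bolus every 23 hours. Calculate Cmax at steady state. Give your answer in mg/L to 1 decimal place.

33.2 mg/L

τ/t½ = 23/8 ≈ 2.875, so fraction remaining f = (1/2)^(23/8) ≈ 0.1363.
At steady state, accumulation factor R = 1/(1 − e^(−kτ)) ≈ 1.1578.
Single-dose peak C₀ = D/Vd = 2208/77 ≈ 28.675 mg/L.
Steady-state peak Cmax,ss = C₀·R ≈ 28.675 × 1.1578 ≈ 33.200 mg/L.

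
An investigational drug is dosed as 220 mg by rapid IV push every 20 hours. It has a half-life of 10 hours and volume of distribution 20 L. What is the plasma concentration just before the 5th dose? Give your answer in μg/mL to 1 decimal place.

f = (1/2)^(τ/t½) = (1/2)^(20/10) ≈ 0.2500.
C₀ = D/Vd = 220/20 ≈ 11.000 μg/mL.
Before the 5th dose, 4 doses have been given. Superposition: Cmin = C₀·(f + f² + … + f^4).
≈ 11.000 × (0.2500 + 0.0625 + 0.0156 + 0.0039) ≈ 11.000 × 0.3320 ≈ 3.652 μg/mL.

3.7 μg/mL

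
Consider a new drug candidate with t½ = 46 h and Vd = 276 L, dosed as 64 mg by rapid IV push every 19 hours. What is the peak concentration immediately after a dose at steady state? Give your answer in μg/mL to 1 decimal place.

τ/t½ = 19/46 ≈ 0.41304, so fraction remaining f = (1/2)^(19/46) ≈ 0.7510.
Accumulation ratio R = 1/(1 − f) ≈ 1/0.2490 ≈ 4.0161.
Each bolus raises the concentration by D/Vd = 64/276 ≈ 0.232 μg/mL.
Steady-state peak Cmax,ss = C₀·R ≈ 0.232 × 4.0161 ≈ 0.932 μg/mL.

0.9 μg/mL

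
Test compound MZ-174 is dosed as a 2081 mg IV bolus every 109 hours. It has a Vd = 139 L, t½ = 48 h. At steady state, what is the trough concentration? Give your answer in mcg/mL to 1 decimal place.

k = ln2/t½ = ln2/48 ≈ 0.014441 h⁻¹; fraction remaining f = e^(−kτ) = e^(−0.014441×109) ≈ 0.2072.
Single-dose peak C₀ = D/Vd = 2081/139 ≈ 14.971 mcg/mL.
Steady-state trough Cmin,ss = C₀·f/(1−f) ≈ 14.971 × 0.2072/0.7928 ≈ 3.913 mcg/mL.

3.9 mcg/mL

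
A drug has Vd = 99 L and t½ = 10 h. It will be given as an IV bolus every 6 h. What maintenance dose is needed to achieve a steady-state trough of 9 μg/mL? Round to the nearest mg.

460 mg

τ/t½ = 6/10 ≈ 0.6, so f = (1/2)^(6/10) ≈ 0.659754.
Cmin,ss = (D/Vd)·f/(1−f), so D = Cmin,ss·Vd·(1−f)/f.
D = 9 × 99 × (1−f)/f ≈ 9 × 99 × 0.51572 ≈ 459.51 mg.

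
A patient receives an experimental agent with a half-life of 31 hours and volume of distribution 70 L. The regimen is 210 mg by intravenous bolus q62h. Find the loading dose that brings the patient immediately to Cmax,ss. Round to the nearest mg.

f = (1/2)^(62/31) ≈ 0.250000; accumulation ratio R = 1/(1−f) ≈ 1.33333.
Loading dose to hit Cmax,ss on first dose: D_load = D_maint·R ≈ 210 × 1.33333 ≈ 280.00 mg.

280 mg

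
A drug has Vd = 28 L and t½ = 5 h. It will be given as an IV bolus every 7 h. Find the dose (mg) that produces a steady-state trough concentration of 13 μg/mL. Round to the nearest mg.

τ/t½ = 7/5 ≈ 1.4, so f = (1/2)^(7/5) ≈ 0.378929.
Cmin,ss = (D/Vd)·f/(1−f), so D = Cmin,ss·Vd·(1−f)/f.
D = 13 × 28 × (1−f)/f ≈ 13 × 28 × 1.63902 ≈ 596.60 mg.

597 mg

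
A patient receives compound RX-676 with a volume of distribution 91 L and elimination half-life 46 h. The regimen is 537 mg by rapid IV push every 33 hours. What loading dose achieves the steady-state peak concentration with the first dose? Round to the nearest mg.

1371 mg

f = (1/2)^(33/46) ≈ 0.608196; accumulation ratio R = 1/(1−f) ≈ 2.55230.
Loading dose to hit Cmax,ss on first dose: D_load = D_maint·R ≈ 537 × 2.55230 ≈ 1370.59 mg.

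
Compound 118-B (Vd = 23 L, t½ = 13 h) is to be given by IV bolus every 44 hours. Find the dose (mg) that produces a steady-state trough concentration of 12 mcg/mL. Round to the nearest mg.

τ/t½ = 44/13 ≈ 3.3846, so f = (1/2)^(44/13) ≈ 0.095748.
Cmin,ss = (D/Vd)·f/(1−f), so D = Cmin,ss·Vd·(1−f)/f.
D = 12 × 23 × (1−f)/f ≈ 12 × 23 × 9.44408 ≈ 2606.57 mg.

2607 mg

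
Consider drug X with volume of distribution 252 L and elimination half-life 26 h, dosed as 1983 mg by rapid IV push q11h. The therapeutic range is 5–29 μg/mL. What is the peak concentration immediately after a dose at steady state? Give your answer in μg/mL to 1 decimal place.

Over one 11-h interval, 11/26 ≈ 0.42308 half-lives elapse, leaving f ≈ 0.7458 of each dose.
Accumulation ratio R = 1/(1 − f) ≈ 1/0.2542 ≈ 3.9339.
Each bolus raises the concentration by D/Vd = 1983/252 ≈ 7.869 μg/mL.
Cmax,ss = C₀/(1 − f) ≈ 7.869/0.2542 ≈ 30.956 μg/mL.
Peak 31.0 μg/mL vs MTC 29 μg/mL: exceeds toxic threshold.

31.0 μg/mL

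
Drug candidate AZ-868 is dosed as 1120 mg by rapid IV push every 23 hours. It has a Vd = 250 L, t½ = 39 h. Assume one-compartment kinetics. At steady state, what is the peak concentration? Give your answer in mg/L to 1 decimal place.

13.4 mg/L

k = ln2/t½ = ln2/39 ≈ 0.017773 h⁻¹; fraction remaining f = e^(−kτ) = e^(−0.017773×23) ≈ 0.6645.
Accumulation ratio R = 1/(1 − f) ≈ 1/0.3355 ≈ 2.9806.
Single-dose peak C₀ = D/Vd = 1120/250 ≈ 4.480 mg/L.
Cmax,ss = C₀/(1 − f) ≈ 4.480/0.3355 ≈ 13.353 mg/L.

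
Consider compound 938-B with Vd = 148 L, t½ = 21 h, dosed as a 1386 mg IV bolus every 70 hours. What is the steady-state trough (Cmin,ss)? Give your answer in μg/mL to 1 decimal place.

k = ln2/t½ = ln2/21 ≈ 0.033007 h⁻¹; fraction remaining f = e^(−kτ) = e^(−0.033007×70) ≈ 0.0992.
Accumulation ratio R = 1/(1 − f) ≈ 1/0.9008 ≈ 1.1101.
Each bolus raises the concentration by D/Vd = 1386/148 ≈ 9.365 μg/mL.
Steady-state peak Cmax,ss = C₀·R ≈ 9.365 × 1.1101 ≈ 10.396 μg/mL.
Steady-state trough Cmin,ss = Cmax,ss·f ≈ 10.396 × 0.0992 ≈ 1.031 μg/mL.

1.0 μg/mL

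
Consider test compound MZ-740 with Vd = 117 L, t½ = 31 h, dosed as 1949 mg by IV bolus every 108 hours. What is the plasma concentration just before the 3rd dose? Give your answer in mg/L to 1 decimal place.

f = (1/2)^(τ/t½) = (1/2)^(108/31) ≈ 0.0894.
C₀ = D/Vd = 1949/117 ≈ 16.658 mg/L.
Before the 3rd dose, 2 doses have been given. Superposition: Cmin = C₀·(f + f²).
≈ 16.658 × (0.0894 + 0.0080) ≈ 16.658 × 0.0974 ≈ 1.622 mg/L.

1.6 mg/L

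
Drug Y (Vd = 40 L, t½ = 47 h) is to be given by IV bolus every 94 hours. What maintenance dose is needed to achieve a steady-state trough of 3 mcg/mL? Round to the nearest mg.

τ/t½ = 94/47 ≈ 2, so f = (1/2)^(94/47) ≈ 0.250000.
Cmin,ss = (D/Vd)·f/(1−f), so D = Cmin,ss·Vd·(1−f)/f.
D = 3 × 40 × (1−f)/f ≈ 3 × 40 × 3.00000 ≈ 360.00 mg.

360 mg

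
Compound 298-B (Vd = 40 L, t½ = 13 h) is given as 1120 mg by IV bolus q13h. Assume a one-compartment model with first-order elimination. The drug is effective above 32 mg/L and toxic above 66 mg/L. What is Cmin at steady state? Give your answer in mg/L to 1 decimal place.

The dosing interval is 1 half-life, so f = 2^(−1) = 0.5.
Accumulation ratio R = 1/(1 − f) = 1/0.5 = 2/1.
Single-dose peak C₀ = D/Vd = 1120/40 = 28 mg/L.
Steady-state peak Cmax,ss = C₀·R = 28 × 2/1 ≈ 56.000 mg/L.
Steady-state trough Cmin,ss = Cmax,ss·f ≈ 56.000 × 0.5 ≈ 28.000 mg/L.
Trough 28.0 mg/L vs MEC 32 mg/L: subtherapeutic.

28.0 mg/L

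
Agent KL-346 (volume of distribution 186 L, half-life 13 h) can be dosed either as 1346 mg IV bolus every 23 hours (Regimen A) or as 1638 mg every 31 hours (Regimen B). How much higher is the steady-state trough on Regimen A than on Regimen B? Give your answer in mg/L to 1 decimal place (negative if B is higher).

Regimen A: f = (1/2)^(23/13) ≈ 0.2934; Cmin,ss = (1346/186)·f/(1−f) ≈ 3.005 mg/L.
Regimen B: f = (1/2)^(31/13) ≈ 0.1915; Cmin,ss = (1638/186)·f/(1−f) ≈ 2.086 mg/L.
Difference ≈ 3.005 − 2.086 ≈ 0.919 mg/L.

0.9 mg/L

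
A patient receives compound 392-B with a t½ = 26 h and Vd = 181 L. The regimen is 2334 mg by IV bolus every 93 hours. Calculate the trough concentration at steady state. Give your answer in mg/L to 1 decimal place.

1.2 mg/L

τ/t½ = 93/26 ≈ 3.5769, so fraction remaining f = (1/2)^(93/26) ≈ 0.0838.
Accumulation ratio R = 1/(1 − f) ≈ 1/0.9162 ≈ 1.0915.
Single-dose peak C₀ = D/Vd = 2334/181 ≈ 12.895 mg/L.
Cmax,ss = C₀/(1 − f) ≈ 12.895/0.9162 ≈ 14.074 mg/L.
One interval later, Cmin,ss = Cmax,ss·e^(−kτ) ≈ 14.074 × 0.0838 ≈ 1.179 mg/L.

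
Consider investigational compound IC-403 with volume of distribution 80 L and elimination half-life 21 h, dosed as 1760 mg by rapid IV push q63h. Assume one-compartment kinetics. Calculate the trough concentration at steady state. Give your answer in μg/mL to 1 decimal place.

3.1 μg/mL

τ = 63 h = 3 half-lives, so f = (1/2)^3 = 0.125.
At steady state, R = 1/(1 − 0.125) = 8/7.
Single-dose peak C₀ = D/Vd = 1760/80 = 22 μg/mL.
Steady-state peak Cmax,ss = C₀·R = 22 × 8/7 ≈ 25.143 μg/mL.
Steady-state trough Cmin,ss = Cmax,ss·f ≈ 25.143 × 0.125 ≈ 3.143 μg/mL.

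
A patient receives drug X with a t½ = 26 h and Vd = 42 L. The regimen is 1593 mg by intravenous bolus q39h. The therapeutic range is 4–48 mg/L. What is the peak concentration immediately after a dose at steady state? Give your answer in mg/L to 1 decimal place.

58.7 mg/L

Over one 39-h interval, 39/26 ≈ 1.5 half-lives elapse, leaving f ≈ 0.3536 of each dose.
Accumulation ratio R = 1/(1 − f) ≈ 1/0.6464 ≈ 1.5470.
Single-dose peak C₀ = D/Vd = 1593/42 ≈ 37.929 mg/L.
Steady-state peak Cmax,ss = C₀·R ≈ 37.929 × 1.5470 ≈ 58.676 mg/L.
Peak 58.7 mg/L vs MTC 48 mg/L: exceeds toxic threshold.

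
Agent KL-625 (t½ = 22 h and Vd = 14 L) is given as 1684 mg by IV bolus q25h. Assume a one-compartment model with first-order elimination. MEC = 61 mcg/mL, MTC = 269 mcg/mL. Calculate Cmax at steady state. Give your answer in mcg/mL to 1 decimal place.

220.7 mcg/mL

Over one 25-h interval, 25/22 ≈ 1.1364 half-lives elapse, leaving f ≈ 0.4549 of each dose.
At steady state, accumulation factor R = 1/(1 − e^(−kτ)) ≈ 1.8345.
Each bolus raises the concentration by D/Vd = 1684/14 ≈ 120.286 mcg/mL.
Steady-state peak Cmax,ss = C₀·R ≈ 120.286 × 1.8345 ≈ 220.665 mcg/mL.
Peak 220.7 mcg/mL vs MTC 269 mcg/mL: below toxic threshold.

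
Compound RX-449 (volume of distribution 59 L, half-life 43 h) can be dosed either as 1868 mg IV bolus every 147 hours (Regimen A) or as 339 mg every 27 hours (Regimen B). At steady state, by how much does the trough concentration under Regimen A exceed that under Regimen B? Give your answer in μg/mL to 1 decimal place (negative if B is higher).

-7.3 μg/mL

Regimen A: f = (1/2)^(147/43) ≈ 0.0935; Cmin,ss = (1868/59)·f/(1−f) ≈ 3.266 μg/mL.
Regimen B: f = (1/2)^(27/43) ≈ 0.6471; Cmin,ss = (339/59)·f/(1−f) ≈ 10.536 μg/mL.
Difference ≈ 3.266 − 10.536 ≈ -7.270 μg/mL.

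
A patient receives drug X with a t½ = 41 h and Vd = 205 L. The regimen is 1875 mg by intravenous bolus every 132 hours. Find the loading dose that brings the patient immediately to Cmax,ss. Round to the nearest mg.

f = (1/2)^(132/41) ≈ 0.107357; accumulation ratio R = 1/(1−f) ≈ 1.12027.
Loading dose to hit Cmax,ss on first dose: D_load = D_maint·R ≈ 1875 × 1.12027 ≈ 2100.51 mg.

2101 mg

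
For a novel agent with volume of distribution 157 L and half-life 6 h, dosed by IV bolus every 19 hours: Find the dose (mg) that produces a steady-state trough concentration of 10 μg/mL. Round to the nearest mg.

12528 mg

τ/t½ = 19/6 ≈ 3.1667, so f = (1/2)^(19/6) ≈ 0.111362.
Cmin,ss = (D/Vd)·f/(1−f), so D = Cmin,ss·Vd·(1−f)/f.
D = 10 × 157 × (1−f)/f ≈ 10 × 157 × 7.97972 ≈ 12528.16 mg.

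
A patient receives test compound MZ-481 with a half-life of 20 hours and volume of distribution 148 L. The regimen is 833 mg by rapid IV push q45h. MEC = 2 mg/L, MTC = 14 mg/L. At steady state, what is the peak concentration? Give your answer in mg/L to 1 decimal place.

7.1 mg/L

Over one 45-h interval, 45/20 ≈ 2.25 half-lives elapse, leaving f ≈ 0.2102 of each dose.
Accumulation ratio R = 1/(1 − f) ≈ 1/0.7898 ≈ 1.2661.
Each bolus raises the concentration by D/Vd = 833/148 ≈ 5.628 mg/L.
Steady-state peak Cmax,ss = C₀·R ≈ 5.628 × 1.2661 ≈ 7.126 mg/L.
Peak 7.1 mg/L vs MTC 14 mg/L: below toxic threshold.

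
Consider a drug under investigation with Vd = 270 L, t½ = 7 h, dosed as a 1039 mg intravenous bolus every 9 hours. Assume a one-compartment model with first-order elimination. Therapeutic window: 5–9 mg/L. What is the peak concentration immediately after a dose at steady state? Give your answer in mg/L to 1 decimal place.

Over one 9-h interval, 9/7 ≈ 1.2857 half-lives elapse, leaving f ≈ 0.4102 of each dose.
At steady state, accumulation factor R = 1/(1 − e^(−kτ)) ≈ 1.6955.
Each bolus raises the concentration by D/Vd = 1039/270 ≈ 3.848 mg/L.
Cmax,ss = C₀/(1 − f) ≈ 3.848/0.5898 ≈ 6.524 mg/L.
Peak 6.5 mg/L vs MTC 9 mg/L: below toxic threshold.

6.5 mg/L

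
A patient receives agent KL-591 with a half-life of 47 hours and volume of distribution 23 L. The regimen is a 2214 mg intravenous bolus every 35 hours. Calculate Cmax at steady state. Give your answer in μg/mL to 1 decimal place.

τ/t½ = 35/47 ≈ 0.74468, so fraction remaining f = (1/2)^(35/47) ≈ 0.5968.
At steady state, accumulation factor R = 1/(1 − e^(−kτ)) ≈ 2.4802.
Single-dose peak C₀ = D/Vd = 2214/23 ≈ 96.261 μg/mL.
Cmax,ss = C₀/(1 − f) ≈ 96.261/0.4032 ≈ 238.743 μg/mL.

238.7 μg/mL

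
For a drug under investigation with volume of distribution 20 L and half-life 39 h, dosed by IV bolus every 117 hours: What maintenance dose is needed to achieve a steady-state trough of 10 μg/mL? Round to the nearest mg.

1400 mg

τ/t½ = 117/39 ≈ 3, so f = (1/2)^(117/39) ≈ 0.125000.
Cmin,ss = (D/Vd)·f/(1−f), so D = Cmin,ss·Vd·(1−f)/f.
D = 10 × 20 × (1−f)/f ≈ 10 × 20 × 7.00000 ≈ 1400.00 mg.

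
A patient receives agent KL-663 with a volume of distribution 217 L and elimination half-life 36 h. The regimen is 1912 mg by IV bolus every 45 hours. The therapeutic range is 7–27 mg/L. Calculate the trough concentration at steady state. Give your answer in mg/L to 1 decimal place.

6.4 mg/L

τ/t½ = 45/36 ≈ 1.25, so fraction remaining f = (1/2)^(45/36) ≈ 0.4204.
Accumulation ratio R = 1/(1 − f) ≈ 1/0.5796 ≈ 1.7253.
Each bolus raises the concentration by D/Vd = 1912/217 ≈ 8.811 mg/L.
Cmax,ss = C₀/(1 − f) ≈ 8.811/0.5796 ≈ 15.202 mg/L.
Steady-state trough Cmin,ss = Cmax,ss·f ≈ 15.202 × 0.4204 ≈ 6.391 mg/L.
Trough 6.4 mg/L vs MEC 7 mg/L: subtherapeutic.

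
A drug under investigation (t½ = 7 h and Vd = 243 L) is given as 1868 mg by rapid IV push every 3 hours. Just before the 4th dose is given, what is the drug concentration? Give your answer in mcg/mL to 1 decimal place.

13.1 mcg/mL

f = (1/2)^(τ/t½) = (1/2)^(3/7) ≈ 0.7430.
C₀ = D/Vd = 1868/243 ≈ 7.687 mcg/mL.
Before the 4th dose, 3 doses have been given. Superposition: Cmin = C₀·(f + f² + … + f^3).
≈ 7.687 × (0.7430 + 0.5520 + 0.4102) ≈ 7.687 × 1.7052 ≈ 13.108 mcg/mL.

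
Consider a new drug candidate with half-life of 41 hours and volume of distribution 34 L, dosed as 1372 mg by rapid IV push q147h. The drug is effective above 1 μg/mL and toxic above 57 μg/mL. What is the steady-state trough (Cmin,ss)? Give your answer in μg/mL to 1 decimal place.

3.7 μg/mL

Over one 147-h interval, 147/41 ≈ 3.5854 half-lives elapse, leaving f ≈ 0.0833 of each dose.
At steady state, accumulation factor R = 1/(1 − e^(−kτ)) ≈ 1.0909.
Each bolus raises the concentration by D/Vd = 1372/34 ≈ 40.353 μg/mL.
Steady-state peak Cmax,ss = C₀·R ≈ 40.353 × 1.0909 ≈ 44.021 μg/mL.
One interval later, Cmin,ss = Cmax,ss·e^(−kτ) ≈ 44.021 × 0.0833 ≈ 3.667 μg/mL.
Trough 3.7 μg/mL vs MEC 1 μg/mL: adequate.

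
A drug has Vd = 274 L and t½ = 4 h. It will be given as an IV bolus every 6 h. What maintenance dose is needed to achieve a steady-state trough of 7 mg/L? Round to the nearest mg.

τ/t½ = 6/4 ≈ 1.5, so f = (1/2)^(6/4) ≈ 0.353553.
Cmin,ss = (D/Vd)·f/(1−f), so D = Cmin,ss·Vd·(1−f)/f.
D = 7 × 274 × (1−f)/f ≈ 7 × 274 × 1.82843 ≈ 3506.93 mg.

3507 mg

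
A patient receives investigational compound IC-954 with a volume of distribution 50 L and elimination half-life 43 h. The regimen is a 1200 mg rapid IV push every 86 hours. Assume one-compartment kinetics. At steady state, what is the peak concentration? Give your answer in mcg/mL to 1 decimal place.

The dosing interval is 2 half-lives, so f = 2^(−2) = 0.25.
Accumulation ratio R = 1/(1 − f) = 1/0.75 = 4/3.
Single-dose peak C₀ = D/Vd = 1200/50 = 24 mcg/mL.
Steady-state peak Cmax,ss = C₀·R = 24 × 4/3 ≈ 32.000 mcg/mL.

32.0 mcg/mL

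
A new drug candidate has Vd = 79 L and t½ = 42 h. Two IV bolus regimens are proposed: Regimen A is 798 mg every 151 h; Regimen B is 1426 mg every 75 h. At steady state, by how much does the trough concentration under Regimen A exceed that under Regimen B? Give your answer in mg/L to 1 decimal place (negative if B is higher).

Regimen A: f = (1/2)^(151/42) ≈ 0.0827; Cmin,ss = (798/79)·f/(1−f) ≈ 0.911 mg/L.
Regimen B: f = (1/2)^(75/42) ≈ 0.2900; Cmin,ss = (1426/79)·f/(1−f) ≈ 7.373 mg/L.
Difference ≈ 0.911 − 7.373 ≈ -6.462 mg/L.

-6.5 mg/L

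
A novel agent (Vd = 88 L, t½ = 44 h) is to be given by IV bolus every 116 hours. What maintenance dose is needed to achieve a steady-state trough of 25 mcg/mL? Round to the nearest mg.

τ/t½ = 116/44 ≈ 2.6364, so f = (1/2)^(116/44) ≈ 0.160833.
Cmin,ss = (D/Vd)·f/(1−f), so D = Cmin,ss·Vd·(1−f)/f.
D = 25 × 88 × (1−f)/f ≈ 25 × 88 × 5.21763 ≈ 11478.79 mg.

11479 mg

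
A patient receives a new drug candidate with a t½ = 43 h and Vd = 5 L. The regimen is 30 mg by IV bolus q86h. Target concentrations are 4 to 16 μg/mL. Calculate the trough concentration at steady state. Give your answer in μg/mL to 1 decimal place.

2.0 μg/mL

τ = 86 h = 2 half-lives, so f = (1/2)^2 = 0.25.
At steady state, R = 1/(1 − 0.25) = 4/3.
Single-dose peak C₀ = D/Vd = 30/5 = 6 μg/mL.
Steady-state peak Cmax,ss = C₀·R = 6 × 4/3 ≈ 8.000 μg/mL.
Steady-state trough Cmin,ss = Cmax,ss·f ≈ 8.000 × 0.25 ≈ 2.000 μg/mL.
Trough 2.0 μg/mL vs MEC 4 μg/mL: subtherapeutic.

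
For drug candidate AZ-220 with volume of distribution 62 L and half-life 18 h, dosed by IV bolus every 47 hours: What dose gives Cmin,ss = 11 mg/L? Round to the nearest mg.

τ/t½ = 47/18 ≈ 2.6111, so f = (1/2)^(47/18) ≈ 0.163673.
Cmin,ss = (D/Vd)·f/(1−f), so D = Cmin,ss·Vd·(1−f)/f.
D = 11 × 62 × (1−f)/f ≈ 11 × 62 × 5.10974 ≈ 3484.84 mg.

3485 mg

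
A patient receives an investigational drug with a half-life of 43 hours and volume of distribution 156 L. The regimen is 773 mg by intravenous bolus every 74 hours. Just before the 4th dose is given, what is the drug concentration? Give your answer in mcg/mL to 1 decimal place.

f = (1/2)^(τ/t½) = (1/2)^(74/43) ≈ 0.3034.
C₀ = D/Vd = 773/156 ≈ 4.955 mcg/mL.
Before the 4th dose, 3 doses have been given. Superposition: Cmin = C₀·(f + f² + … + f^3).
≈ 4.955 × (0.3034 + 0.0921 + 0.0279) ≈ 4.955 × 0.4234 ≈ 2.098 mcg/mL.

2.1 mcg/mL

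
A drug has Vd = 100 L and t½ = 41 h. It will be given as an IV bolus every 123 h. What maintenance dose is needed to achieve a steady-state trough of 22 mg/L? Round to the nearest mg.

15400 mg

τ/t½ = 123/41 ≈ 3, so f = (1/2)^(123/41) ≈ 0.125000.
Cmin,ss = (D/Vd)·f/(1−f), so D = Cmin,ss·Vd·(1−f)/f.
D = 22 × 100 × (1−f)/f ≈ 22 × 100 × 7.00000 ≈ 15400.00 mg.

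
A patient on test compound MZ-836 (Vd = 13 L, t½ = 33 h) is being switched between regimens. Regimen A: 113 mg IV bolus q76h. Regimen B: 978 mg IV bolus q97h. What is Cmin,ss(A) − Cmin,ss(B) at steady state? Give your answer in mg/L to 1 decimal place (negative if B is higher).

-9.1 mg/L

Regimen A: f = (1/2)^(76/33) ≈ 0.2026; Cmin,ss = (113/13)·f/(1−f) ≈ 2.209 mg/L.
Regimen B: f = (1/2)^(97/33) ≈ 0.1304; Cmin,ss = (978/13)·f/(1−f) ≈ 11.281 mg/L.
Difference ≈ 2.209 − 11.281 ≈ -9.072 mg/L.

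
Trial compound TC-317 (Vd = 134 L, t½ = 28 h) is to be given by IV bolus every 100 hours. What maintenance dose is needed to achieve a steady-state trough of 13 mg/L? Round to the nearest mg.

18967 mg

τ/t½ = 100/28 ≈ 3.5714, so f = (1/2)^(100/28) ≈ 0.084119.
Cmin,ss = (D/Vd)·f/(1−f), so D = Cmin,ss·Vd·(1−f)/f.
D = 13 × 134 × (1−f)/f ≈ 13 × 134 × 10.88792 ≈ 18966.76 mg.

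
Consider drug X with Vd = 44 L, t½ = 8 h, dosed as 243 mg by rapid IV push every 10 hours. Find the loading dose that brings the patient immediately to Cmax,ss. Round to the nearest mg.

419 mg

f = (1/2)^(10/8) ≈ 0.420448; accumulation ratio R = 1/(1−f) ≈ 1.72547.
Loading dose to hit Cmax,ss on first dose: D_load = D_maint·R ≈ 243 × 1.72547 ≈ 419.29 mg.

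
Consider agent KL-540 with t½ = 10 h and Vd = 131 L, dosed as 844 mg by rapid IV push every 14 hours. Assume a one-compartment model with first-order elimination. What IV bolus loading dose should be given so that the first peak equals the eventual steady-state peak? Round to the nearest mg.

f = (1/2)^(14/10) ≈ 0.378929; accumulation ratio R = 1/(1−f) ≈ 1.61012.
Loading dose to hit Cmax,ss on first dose: D_load = D_maint·R ≈ 844 × 1.61012 ≈ 1358.94 mg.

1359 mg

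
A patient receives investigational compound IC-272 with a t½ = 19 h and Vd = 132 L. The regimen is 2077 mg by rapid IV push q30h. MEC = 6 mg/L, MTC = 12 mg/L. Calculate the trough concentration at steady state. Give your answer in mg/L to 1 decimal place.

k = ln2/t½ = ln2/19 ≈ 0.036481 h⁻¹; fraction remaining f = e^(−kτ) = e^(−0.036481×30) ≈ 0.3347.
Single-dose peak C₀ = D/Vd = 2077/132 ≈ 15.735 mg/L.
Steady-state trough Cmin,ss = C₀·f/(1−f) ≈ 15.735 × 0.3347/0.6653 ≈ 7.916 mg/L.
Trough 7.9 mg/L vs MEC 6 mg/L: adequate.

7.9 mg/L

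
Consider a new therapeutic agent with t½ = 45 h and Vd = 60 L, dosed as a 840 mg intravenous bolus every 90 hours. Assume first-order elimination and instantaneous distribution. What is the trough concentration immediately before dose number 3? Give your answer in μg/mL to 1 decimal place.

4.4 μg/mL

f = (1/2)^(τ/t½) = (1/2)^(90/45) ≈ 0.2500.
C₀ = D/Vd = 840/60 ≈ 14.000 μg/mL.
Before the 3rd dose, 2 doses have been given. Superposition: Cmin = C₀·(f + f²).
≈ 14.000 × (0.2500 + 0.0625) ≈ 14.000 × 0.3125 ≈ 4.375 μg/mL.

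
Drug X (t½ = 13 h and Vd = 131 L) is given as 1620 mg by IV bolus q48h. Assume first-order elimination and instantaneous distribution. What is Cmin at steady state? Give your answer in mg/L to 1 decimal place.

Over one 48-h interval, 48/13 ≈ 3.6923 half-lives elapse, leaving f ≈ 0.0774 of each dose.
Each bolus raises the concentration by D/Vd = 1620/131 ≈ 12.366 mg/L.
Steady-state trough Cmin,ss = C₀·f/(1−f) ≈ 12.366 × 0.0774/0.9226 ≈ 1.037 mg/L.

1.0 mg/L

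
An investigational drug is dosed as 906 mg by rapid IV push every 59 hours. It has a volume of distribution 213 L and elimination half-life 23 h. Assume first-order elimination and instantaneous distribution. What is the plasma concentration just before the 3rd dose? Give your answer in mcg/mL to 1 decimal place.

0.8 mcg/mL

f = (1/2)^(τ/t½) = (1/2)^(59/23) ≈ 0.1690.
C₀ = D/Vd = 906/213 ≈ 4.254 mcg/mL.
Before the 3rd dose, 2 doses have been given. Superposition: Cmin = C₀·(f + f²).
≈ 4.254 × (0.1690 + 0.0286) ≈ 4.254 × 0.1976 ≈ 0.841 mcg/mL.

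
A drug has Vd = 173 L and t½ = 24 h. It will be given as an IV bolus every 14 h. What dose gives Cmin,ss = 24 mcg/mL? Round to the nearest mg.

2069 mg

τ/t½ = 14/24 ≈ 0.58333, so f = (1/2)^(14/24) ≈ 0.667420.
Cmin,ss = (D/Vd)·f/(1−f), so D = Cmin,ss·Vd·(1−f)/f.
D = 24 × 173 × (1−f)/f ≈ 24 × 173 × 0.49831 ≈ 2068.98 mg.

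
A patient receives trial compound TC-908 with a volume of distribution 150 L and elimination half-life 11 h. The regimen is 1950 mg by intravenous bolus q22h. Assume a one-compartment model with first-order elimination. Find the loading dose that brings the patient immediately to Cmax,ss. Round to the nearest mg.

2600 mg

f = (1/2)^(22/11) ≈ 0.250000; accumulation ratio R = 1/(1−f) ≈ 1.33333.
Loading dose to hit Cmax,ss on first dose: D_load = D_maint·R ≈ 1950 × 1.33333 ≈ 2599.99 mg.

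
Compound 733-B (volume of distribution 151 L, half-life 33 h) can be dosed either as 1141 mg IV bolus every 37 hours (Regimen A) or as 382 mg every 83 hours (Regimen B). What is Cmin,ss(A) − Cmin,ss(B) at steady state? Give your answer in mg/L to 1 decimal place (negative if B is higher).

Regimen A: f = (1/2)^(37/33) ≈ 0.4597; Cmin,ss = (1141/151)·f/(1−f) ≈ 6.429 mg/L.
Regimen B: f = (1/2)^(83/33) ≈ 0.1749; Cmin,ss = (382/151)·f/(1−f) ≈ 0.536 mg/L.
Difference ≈ 6.429 − 0.536 ≈ 5.893 mg/L.

5.9 mg/L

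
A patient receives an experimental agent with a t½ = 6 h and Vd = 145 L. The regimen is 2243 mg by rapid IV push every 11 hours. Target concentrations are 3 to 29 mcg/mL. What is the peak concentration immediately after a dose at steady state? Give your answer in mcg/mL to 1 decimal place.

k = ln2/t½ = ln2/6 ≈ 0.115525 h⁻¹; fraction remaining f = e^(−kτ) = e^(−0.115525×11) ≈ 0.2806.
Accumulation ratio R = 1/(1 − f) ≈ 1/0.7194 ≈ 1.3900.
Single-dose peak C₀ = D/Vd = 2243/145 ≈ 15.469 mcg/mL.
Steady-state peak Cmax,ss = C₀·R ≈ 15.469 × 1.3900 ≈ 21.502 mcg/mL.
Peak 21.5 mcg/mL vs MTC 29 mcg/mL: below toxic threshold.

21.5 mcg/mL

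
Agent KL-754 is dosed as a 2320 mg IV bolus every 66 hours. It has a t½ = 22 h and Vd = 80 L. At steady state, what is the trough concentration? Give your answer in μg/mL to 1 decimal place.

τ = 66 h = 3 half-lives, so f = (1/2)^3 = 0.125.
At steady state, R = 1/(1 − 0.125) = 8/7.
Single-dose peak C₀ = D/Vd = 2320/80 = 29 μg/mL.
Steady-state peak Cmax,ss = C₀·R = 29 × 8/7 ≈ 33.143 μg/mL.
Steady-state trough Cmin,ss = Cmax,ss·f ≈ 33.143 × 0.125 ≈ 4.143 μg/mL.

4.1 μg/mL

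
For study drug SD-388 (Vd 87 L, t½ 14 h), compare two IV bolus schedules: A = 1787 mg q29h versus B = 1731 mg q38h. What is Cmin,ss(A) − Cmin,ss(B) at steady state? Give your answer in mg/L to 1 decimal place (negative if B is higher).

Regimen A: f = (1/2)^(29/14) ≈ 0.2379; Cmin,ss = (1787/87)·f/(1−f) ≈ 6.412 mg/L.
Regimen B: f = (1/2)^(38/14) ≈ 0.1524; Cmin,ss = (1731/87)·f/(1−f) ≈ 3.577 mg/L.
Difference ≈ 6.412 − 3.577 ≈ 2.835 mg/L.

2.8 mg/L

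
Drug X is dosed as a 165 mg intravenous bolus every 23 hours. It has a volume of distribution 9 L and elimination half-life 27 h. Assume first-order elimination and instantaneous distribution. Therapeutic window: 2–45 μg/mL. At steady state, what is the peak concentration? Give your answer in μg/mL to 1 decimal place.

Over one 23-h interval, 23/27 ≈ 0.85185 half-lives elapse, leaving f ≈ 0.5541 of each dose.
Accumulation ratio R = 1/(1 − f) ≈ 1/0.4459 ≈ 2.2427.
Each bolus raises the concentration by D/Vd = 165/9 ≈ 18.333 μg/mL.
Cmax,ss = C₀/(1 − f) ≈ 18.333/0.4459 ≈ 41.115 μg/mL.
Peak 41.1 μg/mL vs MTC 45 μg/mL: below toxic threshold.

41.1 μg/mL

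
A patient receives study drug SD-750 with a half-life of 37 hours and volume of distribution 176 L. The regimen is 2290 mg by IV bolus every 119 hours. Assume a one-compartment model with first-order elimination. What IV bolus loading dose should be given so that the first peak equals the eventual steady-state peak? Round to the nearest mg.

2566 mg

f = (1/2)^(119/37) ≈ 0.107603; accumulation ratio R = 1/(1−f) ≈ 1.12058.
Loading dose to hit Cmax,ss on first dose: D_load = D_maint·R ≈ 2290 × 1.12058 ≈ 2566.13 mg.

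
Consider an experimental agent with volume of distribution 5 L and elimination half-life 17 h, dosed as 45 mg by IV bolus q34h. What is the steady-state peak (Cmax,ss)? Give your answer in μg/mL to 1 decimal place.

τ = 34 h = 2 half-lives, so f = (1/2)^2 = 0.25.
At steady state, R = 1/(1 − 0.25) = 4/3.
Single-dose peak C₀ = D/Vd = 45/5 = 9 μg/mL.
Steady-state peak Cmax,ss = C₀·R = 9 × 4/3 ≈ 12.000 μg/mL.

12.0 μg/mL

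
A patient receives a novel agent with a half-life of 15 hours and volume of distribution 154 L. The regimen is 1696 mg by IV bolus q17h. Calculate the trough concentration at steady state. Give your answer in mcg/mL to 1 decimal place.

Over one 17-h interval, 17/15 ≈ 1.1333 half-lives elapse, leaving f ≈ 0.4559 of each dose.
At steady state, accumulation factor R = 1/(1 − e^(−kτ)) ≈ 1.8379.
Each bolus raises the concentration by D/Vd = 1696/154 ≈ 11.013 mcg/mL.
Cmax,ss = C₀/(1 − f) ≈ 11.013/0.5441 ≈ 20.241 mcg/mL.
Steady-state trough Cmin,ss = Cmax,ss·f ≈ 20.241 × 0.4559 ≈ 9.228 mcg/mL.

9.2 mcg/mL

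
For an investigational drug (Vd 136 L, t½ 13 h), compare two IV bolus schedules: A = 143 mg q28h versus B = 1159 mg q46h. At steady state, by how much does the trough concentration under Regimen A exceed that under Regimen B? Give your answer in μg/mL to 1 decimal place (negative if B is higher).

-0.5 μg/mL

Regimen A: f = (1/2)^(28/13) ≈ 0.2247; Cmin,ss = (143/136)·f/(1−f) ≈ 0.305 μg/mL.
Regimen B: f = (1/2)^(46/13) ≈ 0.0861; Cmin,ss = (1159/136)·f/(1−f) ≈ 0.803 μg/mL.
Difference ≈ 0.305 − 0.803 ≈ -0.498 μg/mL.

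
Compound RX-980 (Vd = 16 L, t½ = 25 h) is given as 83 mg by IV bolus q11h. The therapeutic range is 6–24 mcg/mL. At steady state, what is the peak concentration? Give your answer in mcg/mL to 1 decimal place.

19.7 mcg/mL

Over one 11-h interval, 11/25 ≈ 0.44 half-lives elapse, leaving f ≈ 0.7371 of each dose.
At steady state, accumulation factor R = 1/(1 − e^(−kτ)) ≈ 3.8037.
Each bolus raises the concentration by D/Vd = 83/16 ≈ 5.188 mcg/mL.
Steady-state peak Cmax,ss = C₀·R ≈ 5.188 × 3.8037 ≈ 19.734 mcg/mL.
Peak 19.7 mcg/mL vs MTC 24 mcg/mL: below toxic threshold.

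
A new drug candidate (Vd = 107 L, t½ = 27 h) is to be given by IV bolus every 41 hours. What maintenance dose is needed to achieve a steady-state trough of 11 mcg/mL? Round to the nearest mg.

τ/t½ = 41/27 ≈ 1.5185, so f = (1/2)^(41/27) ≈ 0.349044.
Cmin,ss = (D/Vd)·f/(1−f), so D = Cmin,ss·Vd·(1−f)/f.
D = 11 × 107 × (1−f)/f ≈ 11 × 107 × 1.86497 ≈ 2195.07 mg.

2195 mg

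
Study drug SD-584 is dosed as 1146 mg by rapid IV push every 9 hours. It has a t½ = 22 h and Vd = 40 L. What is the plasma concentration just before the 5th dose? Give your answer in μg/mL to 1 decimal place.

59.3 μg/mL

f = (1/2)^(τ/t½) = (1/2)^(9/22) ≈ 0.7531.
C₀ = D/Vd = 1146/40 ≈ 28.650 μg/mL.
Before the 5th dose, 4 doses have been given. Superposition: Cmin = C₀·(f + f² + … + f^4).
≈ 28.650 × (0.7531 + 0.5672 + 0.4271 + 0.3217) ≈ 28.650 × 2.0691 ≈ 59.280 μg/mL.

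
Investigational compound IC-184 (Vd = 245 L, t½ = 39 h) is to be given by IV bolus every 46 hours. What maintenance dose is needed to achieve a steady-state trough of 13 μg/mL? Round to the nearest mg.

4029 mg

τ/t½ = 46/39 ≈ 1.1795, so f = (1/2)^(46/39) ≈ 0.441508.
Cmin,ss = (D/Vd)·f/(1−f), so D = Cmin,ss·Vd·(1−f)/f.
D = 13 × 245 × (1−f)/f ≈ 13 × 245 × 1.26496 ≈ 4028.90 mg.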